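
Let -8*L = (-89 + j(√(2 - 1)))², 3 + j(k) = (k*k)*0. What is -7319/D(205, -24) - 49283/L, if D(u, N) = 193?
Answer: 1768117/204194 ≈ 8.6590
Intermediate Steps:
j(k) = -3 (j(k) = -3 + (k*k)*0 = -3 + k²*0 = -3 + 0 = -3)
L = -1058 (L = -(-89 - 3)²/8 = -⅛*(-92)² = -⅛*8464 = -1058)
-7319/D(205, -24) - 49283/L = -7319/193 - 49283/(-1058) = -7319*1/193 - 49283*(-1/1058) = -7319/193 + 49283/1058 = 1768117/204194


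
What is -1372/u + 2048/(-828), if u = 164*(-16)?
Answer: -264871/135792 ≈ -1.9506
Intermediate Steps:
u = -2624
-1372/u + 2048/(-828) = -1372/(-2624) + 2048/(-828) = -1372*(-1/2624) + 2048*(-1/828) = 343/656 - 512/207 = -264871/135792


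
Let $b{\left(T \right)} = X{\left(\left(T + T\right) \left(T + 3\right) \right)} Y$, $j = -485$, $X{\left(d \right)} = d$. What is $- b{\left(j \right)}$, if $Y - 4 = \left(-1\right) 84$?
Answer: $37403200$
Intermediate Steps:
$Y = -80$ ($Y = 4 - 84 = -80$)
$b{\left(T \right)} = - 160 T \left(3 + T\right)$ ($b{\left(T \right)} = \left(T + T\right) \left(T + 3\right) \left(-80\right) = 2 T \left(3 + T\right) \left(-80\right) = - 160 T \left(3 + T\right)$)
$- b{\left(j \right)} = - \left(-160\right) \left(-485\right) \left(3 - 485\right) = - \left(-160\right) \left(-485\right) \left(-482\right) = \left(-1\right) \left(-37403200\right) = 37403200$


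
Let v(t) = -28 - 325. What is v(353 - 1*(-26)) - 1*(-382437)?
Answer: 382084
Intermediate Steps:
v(t) = -353
v(353 - 1*(-26)) - 1*(-382437) = -353 - 1*(-382437) = -353 + 382437 = 382084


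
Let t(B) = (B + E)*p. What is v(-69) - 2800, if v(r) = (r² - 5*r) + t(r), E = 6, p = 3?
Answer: 2117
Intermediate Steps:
t(B) = 18 + 3*B (t(B) = (B + 6)*3 = (6 + B)*3 = 18 + 3*B)
v(r) = 18 + r² - 2*r (v(r) = (r² - 5*r) + (18 + 3*r) = 18 + r² - 2*r)
v(-69) - 2800 = (18 + (-69)² - 2*(-69)) - 2800 = (18 + 4761 + 138) - 2800 = 4917 - 2800 = 2117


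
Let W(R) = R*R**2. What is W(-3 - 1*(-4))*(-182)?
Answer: -182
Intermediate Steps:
W(R) = R**3
W(-3 - 1*(-4))*(-182) = (-3 - 1*(-4))**3*(-182) = (-3 + 4)**3*(-182) = 1**3*(-182) = 1*(-182) = -182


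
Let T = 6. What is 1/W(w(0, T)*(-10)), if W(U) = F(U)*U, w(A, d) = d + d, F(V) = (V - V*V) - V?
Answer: 1/1728000 ≈ 5.7870e-7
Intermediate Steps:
F(V) = -V² (F(V) = (V - V²) - V = -V²)
w(A, d) = 2*d
W(U) = -U³ (W(U) = (-U²)*U = -U³)
1/W(w(0, T)*(-10)) = 1/(-((2*6)*(-10))³) = 1/(-(12*(-10))³) = 1/(-1*(-120)³) = 1/(-1*(-1728000)) = 1/1728000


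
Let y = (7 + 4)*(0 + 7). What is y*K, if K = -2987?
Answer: -229999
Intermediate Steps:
y = 77 (y = 11*7 = 77)
y*K = 77*(-2987) = -229999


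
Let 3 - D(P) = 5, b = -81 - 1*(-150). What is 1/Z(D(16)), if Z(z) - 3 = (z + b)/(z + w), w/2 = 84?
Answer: 166/565 ≈ 0.29381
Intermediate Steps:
b = 69 (b = -81 + 150 = 69)
D(P) = -2 (D(P) = 3 - 1*5 = 3 - 5 = -2)
w = 168 (w = 2*84 = 168)
Z(z) = 3 + (69 + z)/(168 + z) (Z(z) = 3 + (z + 69)/(z + 168) = 3 + (69 + z)/(168 + z))
1/Z(D(16)) = 1/((573 + 4*(-2))/(168 - 2)) = 1/((573 - 8)/166) = 1/((1/166)*565) = 1/(565/166) = 166/565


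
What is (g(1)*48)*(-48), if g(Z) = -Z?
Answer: 2304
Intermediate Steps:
(g(1)*48)*(-48) = (-1*1*48)*(-48) = -1*48*(-48) = -48*(-48) = 2304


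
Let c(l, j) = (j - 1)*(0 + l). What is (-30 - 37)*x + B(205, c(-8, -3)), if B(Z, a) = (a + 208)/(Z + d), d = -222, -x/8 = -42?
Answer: -382944/17 ≈ -22526.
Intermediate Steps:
x = 336 (x = -8*(-42) = 336)
c(l, j) = l*(-1 + j) (c(l, j) = (-1 + j)*l = l*(-1 + j))
B(Z, a) = (208 + a)/(-222 + Z) (B(Z, a) = (a + 208)/(Z - 222) = (208 + a)/(-222 + Z))
(-30 - 37)*x + B(205, c(-8, -3)) = (-30 - 37)*336 + (208 - 8*(-1 - 3))/(-222 + 205) = -67*336 + (208 - 8*(-4))/(-17) = -22512 - (208 + 32)/17 = -22512 - 1/17*240 = -22512 - 240/17 = -382944/17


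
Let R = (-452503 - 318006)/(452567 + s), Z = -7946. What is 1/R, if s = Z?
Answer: -444621/770509 ≈ -0.57705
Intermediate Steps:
s = -7946
R = -770509/444621 (R = (-452503 - 318006)/(452567 - 7946) = -770509/444621 ≈ -1.7330)
1/R = 1/(-770509/444621) = -444621/770509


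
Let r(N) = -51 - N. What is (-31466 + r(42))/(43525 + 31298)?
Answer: -31559/74823 ≈ -0.42178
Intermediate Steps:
(-31466 + r(42))/(43525 + 31298) = (-31466 + (-51 - 1*42))/(43525 + 31298) = (-31466 + (-51 - 42))/74823 = (-31466 - 93)*(1/74823) = -31559*1/74823 = -31559/74823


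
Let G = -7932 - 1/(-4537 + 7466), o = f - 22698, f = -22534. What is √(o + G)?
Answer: I*√456096138653/2929 ≈ 230.57*I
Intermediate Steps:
o = -45232 (o = -22534 - 22698 = -45232)
G = -23232829/2929 (G = -7932 - 1/2929 = -23232829/2929 ≈ -7932.0)
√(o + G) = √(-45232 - 23232829/2929) = √(-155717357/2929) = I*√456096138653/2929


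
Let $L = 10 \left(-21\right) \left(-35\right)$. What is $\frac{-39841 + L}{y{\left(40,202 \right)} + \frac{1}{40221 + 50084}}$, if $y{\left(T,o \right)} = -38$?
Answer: $\frac{2934099755}{3431589} \approx 855.03$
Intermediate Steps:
$L = 7350$ ($L = \left(-210\right) \left(-35\right) = 7350$)
$\frac{-39841 + L}{y{\left(40,202 \right)} + \frac{1}{40221 + 50084}} = \frac{-39841 + 7350}{-38 + \frac{1}{40221 + 50084}} = - \frac{32491}{-38 + \frac{1}{90305}} = - \frac{32491}{- \frac{3431589}{90305}} = \left(-32491\right) \left(- \frac{90305}{3431589}\right) = \frac{2934099755}{3431589}$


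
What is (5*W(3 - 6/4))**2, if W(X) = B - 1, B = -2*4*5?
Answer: 42025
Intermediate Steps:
B = -40 (B = -8*5 = -40)
W(X) = -41 (W(X) = -40 - 1 = -41)
(5*W(3 - 6/4))**2 = (5*(-41))**2 = (-205)**2 = 42025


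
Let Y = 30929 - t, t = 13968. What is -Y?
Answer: -16961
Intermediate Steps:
Y = 16961 (Y = 30929 - 1*13968 = 30929 - 13968 = 16961)
-Y = -1*16961 = -16961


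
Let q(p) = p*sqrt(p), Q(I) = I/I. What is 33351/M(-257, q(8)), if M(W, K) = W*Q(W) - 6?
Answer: -33351/263 ≈ -126.81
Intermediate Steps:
Q(I) = 1
q(p) = p**(3/2)
M(W, K) = -6 + W (M(W, K) = W*1 - 6 = W - 6 = -6 + W)
33351/M(-257, q(8)) = 33351/(-6 - 257) = 33351/(-263) = 33351*(-1/263) = -33351/263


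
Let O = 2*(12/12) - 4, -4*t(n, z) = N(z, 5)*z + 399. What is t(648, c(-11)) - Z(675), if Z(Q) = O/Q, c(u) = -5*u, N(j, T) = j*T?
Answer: -2619673/675 ≈ -3881.0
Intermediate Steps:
N(j, T) = T*j
t(n, z) = -399/4 - 5*z²/4 (t(n, z) = -((5*z)*z + 399)/4 = -(5*z² + 399)/4 = -(399 + 5*z²)/4 = -399/4 - 5*z²/4)
O = -2 (O = 2*(12*(1/12)) - 4 = 2*1 - 4 = 2 - 4 = -2)
Z(Q) = -2/Q
t(648, c(-11)) - Z(675) = (-399/4 - 5*(-5*(-11))²/4) - (-2)/675 = (-399/4 - 5/4*55²) - (-2)/675 = (-399/4 - 5/4*3025) - 1*(-2/675) = (-399/4 - 15125/4) + 2/675 = -3881 + 2/675 = -2619673/675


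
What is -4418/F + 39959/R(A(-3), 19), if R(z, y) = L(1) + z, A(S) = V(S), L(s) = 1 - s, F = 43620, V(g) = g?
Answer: -96834713/7270 ≈ -13320.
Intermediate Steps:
A(S) = S
R(z, y) = z (R(z, y) = (1 - 1*1) + z = (1 - 1) + z = 0 + z = z)
-4418/F + 39959/R(A(-3), 19) = -4418/43620 + 39959/(-3) = -4418*1/43620 + 39959*(-1/3) = -2209/21810 - 39959/3 = -96834713/7270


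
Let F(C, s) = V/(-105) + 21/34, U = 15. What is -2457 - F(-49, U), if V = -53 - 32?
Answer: -1755317/714 ≈ -2458.4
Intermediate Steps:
V = -85
F(C, s) = 1019/714 (F(C, s) = -85/(-105) + 21/34 = -85*(-1/105) + 21*(1/34) = 17/21 + 21/34 = 1019/714)
-2457 - F(-49, U) = -2457 - 1*1019/714 = -2457 - 1019/714 = -1755317/714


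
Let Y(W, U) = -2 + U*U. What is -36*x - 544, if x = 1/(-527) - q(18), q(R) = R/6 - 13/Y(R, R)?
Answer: -37110814/84847 ≈ -437.39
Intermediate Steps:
Y(W, U) = -2 + U**2
q(R) = -13/(-2 + R**2) + R/6 (q(R) = R/6 - 13/(-2 + R**2) = -13/(-2 + R**2) + R/6)
x = -502553/169694 (x = 1/(-527) - (-78 + 18*(-2 + 18**2))/(6*(-2 + 18**2)) = -1/527 - (-78 + 18*(-2 + 324))/(6*(-2 + 324)) = -1/527 - (-78 + 18*322)/(6*322) = -1/527 - (-78 + 5796)/(6*322) = -1/527 - 5718/(6*322) = -1/527 - 1*953/322 = -1/527 - 953/322 = -502553/169694 ≈ -2.9615)
-36*x - 544 = -36*(-502553/169694) - 544 = 9045954/84847 - 544 = -37110814/84847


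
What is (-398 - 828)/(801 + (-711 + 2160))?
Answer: -613/1125 ≈ -0.54489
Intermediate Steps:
(-398 - 828)/(801 + (-711 + 2160)) = -1226/(801 + 1449) = -1226/2250 = -1226*1/2250 = -613/1125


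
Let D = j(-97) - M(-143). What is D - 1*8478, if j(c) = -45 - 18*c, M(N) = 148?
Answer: -6925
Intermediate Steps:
j(c) = -45 - 18*c
D = 1553 (D = (-45 - 18*(-97)) - 1*148 = (-45 + 1746) - 148 = 1701 - 148 = 1553)
D - 1*8478 = 1553 - 1*8478 = 1553 - 8478 = -6925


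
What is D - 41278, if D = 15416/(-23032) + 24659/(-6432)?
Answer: -764458164109/18517728 ≈ -41283.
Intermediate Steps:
D = -83387725/18517728 (D = 15416*(-1/23032) + 24659*(-1/6432) = -1927/2879 - 24659/6432 = -83387725/18517728 ≈ -4.5031)
D - 41278 = -83387725/18517728 - 41278 = -764458164109/18517728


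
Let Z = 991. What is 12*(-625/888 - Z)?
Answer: -880633/74 ≈ -11900.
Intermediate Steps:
12*(-625/888 - Z) = 12*(-625/888 - 1*991) = 12*(-625*1/888 - 991) = 12*(-625/888 - 991) = 12*(-880633/888) = -880633/74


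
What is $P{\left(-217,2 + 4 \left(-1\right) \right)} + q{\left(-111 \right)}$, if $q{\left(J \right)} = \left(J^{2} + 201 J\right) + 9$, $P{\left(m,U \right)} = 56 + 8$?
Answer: $-9917$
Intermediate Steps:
$P{\left(m,U \right)} = 64$
$q{\left(J \right)} = 9 + J^{2} + 201 J$
$P{\left(-217,2 + 4 \left(-1\right) \right)} + q{\left(-111 \right)} = 64 + \left(9 + \left(-111\right)^{2} + 201 \left(-111\right)\right) = 64 + \left(9 + 12321 - 22311\right) = 64 - 9981 = -9917$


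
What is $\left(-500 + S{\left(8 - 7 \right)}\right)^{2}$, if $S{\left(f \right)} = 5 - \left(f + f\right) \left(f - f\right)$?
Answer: $245025$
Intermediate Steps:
$S{\left(f \right)} = 5$ ($S{\left(f \right)} = 5 - 2 f 0 = 5 - 0 = 5 + 0 = 5$)
$\left(-500 + S{\left(8 - 7 \right)}\right)^{2} = \left(-500 + 5\right)^{2} = \left(-495\right)^{2} = 245025$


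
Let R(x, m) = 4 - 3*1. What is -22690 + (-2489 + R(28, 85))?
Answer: -25178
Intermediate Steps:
R(x, m) = 1 (R(x, m) = 4 - 3 = 1)
-22690 + (-2489 + R(28, 85)) = -22690 + (-2489 + 1) = -22690 - 2488 = -25178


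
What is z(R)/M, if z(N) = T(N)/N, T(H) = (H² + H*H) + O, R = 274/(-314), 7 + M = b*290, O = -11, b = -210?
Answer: -233601/1310048663 ≈ -0.00017831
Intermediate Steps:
M = -60907 (M = -7 - 210*290 = -7 - 60900 = -60907)
R = -137/157 (R = 274*(-1/314) = -137/157 ≈ -0.87261)
T(H) = -11 + 2*H² (T(H) = (H² + H*H) - 11 = (H² + H²) - 11 = 2*H² - 11 = -11 + 2*H²)
z(N) = (-11 + 2*N²)/N
z(R)/M = (-11/(-137/157) + 2*(-137/157))/(-60907) = (-11*(-157/137) - 274/157)*(-1/60907) = (1727/137 - 274/157)*(-1/60907) = (233601/21509)*(-1/60907) = -233601/1310048663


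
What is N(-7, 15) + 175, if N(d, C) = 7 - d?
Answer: 189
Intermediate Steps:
N(-7, 15) + 175 = (7 - 1*(-7)) + 175 = (7 + 7) + 175 = 14 + 175 = 189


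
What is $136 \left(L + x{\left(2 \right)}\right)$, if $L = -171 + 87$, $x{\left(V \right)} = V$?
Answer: $-11152$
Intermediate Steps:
$L = -84$
$136 \left(L + x{\left(2 \right)}\right) = 136 \left(-84 + 2\right) = 136 \left(-82\right) = -11152$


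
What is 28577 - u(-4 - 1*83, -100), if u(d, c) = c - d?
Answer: 28590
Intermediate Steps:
28577 - u(-4 - 1*83, -100) = 28577 - (-100 - (-4 - 1*83)) = 28577 - (-100 - (-4 - 83)) = 28577 - (-100 - 1*(-87)) = 28577 - (-100 + 87) = 28577 - 1*(-13) = 28577 + 13 = 28590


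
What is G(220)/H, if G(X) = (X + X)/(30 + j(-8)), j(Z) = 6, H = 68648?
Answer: 55/308916 ≈ 0.00017804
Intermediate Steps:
G(X) = X/18 (G(X) = (X + X)/(30 + 6) = (2*X)/36 = (2*X)*(1/36) = X/18)
G(220)/H = ((1/18)*220)/68648 = (110/9)*(1/68648) = 55/308916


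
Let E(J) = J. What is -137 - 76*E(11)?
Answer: -973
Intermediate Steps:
-137 - 76*E(11) = -137 - 76*11 = -137 - 836 = -973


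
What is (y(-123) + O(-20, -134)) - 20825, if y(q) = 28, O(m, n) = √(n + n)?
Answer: -20797 + 2*I*√67 ≈ -20797.0 + 16.371*I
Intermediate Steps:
O(m, n) = √2*√n (O(m, n) = √(2*n) = √2*√n)
(y(-123) + O(-20, -134)) - 20825 = (28 + √2*√(-134)) - 20825 = (28 + √2*(I*√134)) - 20825 = (28 + 2*I*√67) - 20825 = -20797 + 2*I*√67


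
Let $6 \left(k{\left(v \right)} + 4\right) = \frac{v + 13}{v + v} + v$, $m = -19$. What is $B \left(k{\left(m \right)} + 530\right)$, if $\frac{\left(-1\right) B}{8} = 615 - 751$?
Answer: $\frac{32425664}{57} \approx 5.6887 \cdot 10^{5}$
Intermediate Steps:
$B = 1088$ ($B = - 8 \left(615 - 751\right) = \left(-8\right) \left(-136\right) = 1088$)
$k{\left(v \right)} = -4 + \frac{v}{6} + \frac{13 + v}{12 v}$ ($k{\left(v \right)} = -4 + \frac{\frac{v + 13}{v + v} + v}{6} = -4 + \frac{\frac{13 + v}{2 v} + v}{6} = -4 + \frac{v + \frac{13 + v}{2 v}}{6} = -4 + \left(\frac{v}{6} + \frac{13 + v}{12 v}\right) = -4 + \frac{v}{6} + \frac{13 + v}{12 v}$)
$B \left(k{\left(m \right)} + 530\right) = 1088 \left(\frac{13 - 19 \left(-47 + 2 \left(-19\right)\right)}{12 \left(-19\right)} + 530\right) = 1088 \left(\frac{1}{12} \left(- \frac{1}{19}\right) \left(13 - 19 \left(-47 - 38\right)\right) + 530\right) = 1088 \left(\frac{1}{12} \left(- \frac{1}{19}\right) \left(13 - -1615\right) + 530\right) = 1088 \left(\frac{1}{12} \left(- \frac{1}{19}\right) \left(13 + 1615\right) + 530\right) = 1088 \left(\frac{1}{12} \left(- \frac{1}{19}\right) 1628 + 530\right) = 1088 \left(- \frac{407}{57} + 530\right) = 1088 \cdot \frac{29803}{57} = \frac{32425664}{57}$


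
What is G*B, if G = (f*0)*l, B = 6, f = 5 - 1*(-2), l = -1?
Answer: 0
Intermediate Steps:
f = 7 (f = 5 + 2 = 7)
G = 0 (G = (7*0)*(-1) = 0*(-1) = 0)
G*B = 0*6 = 0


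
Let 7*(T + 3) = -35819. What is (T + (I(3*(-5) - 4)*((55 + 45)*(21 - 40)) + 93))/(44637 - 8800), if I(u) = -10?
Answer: 13973/35837 ≈ 0.38990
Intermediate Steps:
T = -5120 (T = -3 + (⅐)*(-35819) = -3 - 5117 = -5120)
(T + (I(3*(-5) - 4)*((55 + 45)*(21 - 40)) + 93))/(44637 - 8800) = (-5120 + (-10*(55 + 45)*(21 - 40) + 93))/(44637 - 8800) = (-5120 + (-1000*(-19) + 93))/35837 = (-5120 + (-10*(-1900) + 93))*(1/35837) = (-5120 + (19000 + 93))*(1/35837) = (-5120 + 19093)*(1/35837) = 13973*(1/35837) = 13973/35837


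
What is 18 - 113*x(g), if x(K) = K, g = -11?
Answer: 1261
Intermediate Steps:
18 - 113*x(g) = 18 - 113*(-11) = 18 + 1243 = 1261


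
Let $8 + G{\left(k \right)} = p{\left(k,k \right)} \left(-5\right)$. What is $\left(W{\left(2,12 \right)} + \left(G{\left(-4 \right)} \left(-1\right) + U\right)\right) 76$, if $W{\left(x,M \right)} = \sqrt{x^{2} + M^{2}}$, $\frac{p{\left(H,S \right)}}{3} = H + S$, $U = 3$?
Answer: $-8284 + 152 \sqrt{37} \approx -7359.4$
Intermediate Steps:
$p{\left(H,S \right)} = 3 H + 3 S$ ($p{\left(H,S \right)} = 3 \left(H + S\right) = 3 H + 3 S$)
$G{\left(k \right)} = -8 - 30 k$ ($G{\left(k \right)} = -8 + \left(3 k + 3 k\right) \left(-5\right) = -8 + 6 k \left(-5\right) = -8 - 30 k$)
$W{\left(x,M \right)} = \sqrt{M^{2} + x^{2}}$
$\left(W{\left(2,12 \right)} + \left(G{\left(-4 \right)} \left(-1\right) + U\right)\right) 76 = \left(\sqrt{12^{2} + 2^{2}} + \left(\left(-8 - -120\right) \left(-1\right) + 3\right)\right) 76 = \left(\sqrt{144 + 4} + \left(\left(-8 + 120\right) \left(-1\right) + 3\right)\right) 76 = \left(\sqrt{148} + \left(112 \left(-1\right) + 3\right)\right) 76 = \left(2 \sqrt{37} + \left(-112 + 3\right)\right) 76 = \left(2 \sqrt{37} - 109\right) 76 = \left(-109 + 2 \sqrt{37}\right) 76 = -8284 + 152 \sqrt{37}$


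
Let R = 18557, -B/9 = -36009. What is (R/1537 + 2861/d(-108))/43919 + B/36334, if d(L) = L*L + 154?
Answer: 1746931212350602/195849195820457 ≈ 8.9198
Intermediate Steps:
B = 324081 (B = -9*(-36009) = 324081)
d(L) = 154 + L² (d(L) = L² + 154 = 154 + L²)
(R/1537 + 2861/d(-108))/43919 + B/36334 = (18557/1537 + 2861/(154 + (-108)²))/43919 + 324081/36334 = (18557*(1/1537) + 2861/(154 + 11664))*(1/43919) + 324081*(1/36334) = (18557/1537 + 2861/11818)*(1/43919) + 324081/36334 = (223703983/18164266)*(1/43919) + 324081/36334 = 223703983/797756398454 + 324081/36334 = 1746931212350602/195849195820457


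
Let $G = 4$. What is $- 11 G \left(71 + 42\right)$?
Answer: $-4972$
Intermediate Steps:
$- 11 G \left(71 + 42\right) = \left(-11\right) 4 \left(71 + 42\right) = \left(-44\right) 113 = -4972$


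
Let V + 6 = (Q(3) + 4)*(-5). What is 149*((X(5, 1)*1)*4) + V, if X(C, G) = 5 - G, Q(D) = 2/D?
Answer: 7064/3 ≈ 2354.7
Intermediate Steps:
V = -88/3 (V = -6 + (2/3 + 4)*(-5) = -6 + (14/3)*(-5) = -6 - 70/3 = -88/3 ≈ -29.333)
149*((X(5, 1)*1)*4) + V = 149*(((5 - 1*1)*1)*4) - 88/3 = 149*(((5 - 1)*1)*4) - 88/3 = 149*((4*1)*4) - 88/3 = 149*(4*4) - 88/3 = 149*16 - 88/3 = 2384 - 88/3 = 7064/3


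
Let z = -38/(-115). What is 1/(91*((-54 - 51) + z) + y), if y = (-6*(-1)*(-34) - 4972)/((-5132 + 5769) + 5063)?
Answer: -32775/312209357 ≈ -0.00010498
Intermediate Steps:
z = 38/115 (z = -38*(-1/115) = 38/115 ≈ 0.33043)
y = -1294/1425 (y = (6*(-34) - 4972)/(637 + 5063) = (-204 - 4972)/5700 = -5176*1/5700 = -1294/1425 ≈ -0.90807)
1/(91*((-54 - 51) + z) + y) = 1/(91*((-54 - 51) + 38/115) - 1294/1425) = 1/(91*(-105 + 38/115) - 1294/1425) = 1/(91*(-12037/115) - 1294/1425) = 1/(-1095367/115 - 1294/1425) = 1/(-312209357/32775) = -32775/312209357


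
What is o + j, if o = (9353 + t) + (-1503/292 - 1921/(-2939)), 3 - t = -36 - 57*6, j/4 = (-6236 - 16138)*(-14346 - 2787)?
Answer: 1315898019263591/858188 ≈ 1.5333e+9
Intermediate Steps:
j = 1533334968 (j = 4*((-6236 - 16138)*(-14346 - 2787)) = 4*(-22374*(-17133)) = 4*383333742 = 1533334968)
t = 381 (t = 3 - (-36 - 57*6) = 3 - (-36 - 342) = 3 - 1*(-378) = 3 + 378 = 381)
o = 8349745607/858188 (o = (9353 + 381) + (-1503/292 - 1921/(-2939)) = 9734 + (-1503*1/292 - 1921*(-1/2939)) = 9734 + (-1503/292 + 1921/2939) = 9734 - 3856385/858188 = 8349745607/858188 ≈ 9729.5)
o + j = 8349745607/858188 + 1533334968 = 1315898019263591/858188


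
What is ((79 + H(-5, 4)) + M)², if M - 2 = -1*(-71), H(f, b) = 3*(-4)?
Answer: 19600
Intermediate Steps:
H(f, b) = -12
M = 73 (M = 2 - 1*(-71) = 2 + 71 = 73)
((79 + H(-5, 4)) + M)² = ((79 - 12) + 73)² = (67 + 73)² = 140² = 19600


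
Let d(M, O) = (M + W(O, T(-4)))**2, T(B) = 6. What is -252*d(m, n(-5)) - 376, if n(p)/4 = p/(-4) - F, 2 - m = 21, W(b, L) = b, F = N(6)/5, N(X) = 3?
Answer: -1703848/25 ≈ -68154.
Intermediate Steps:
F = 3/5 ≈ 0.60000
m = -19 (m = 2 - 1*21 = 2 - 21 = -19)
n(p) = -12/5 - p (n(p) = 4*(p/(-4) - 1*3/5) = 4*(p*(-1/4) - 3/5) = 4*(-p/4 - 3/5) = 4*(-3/5 - p/4) = -12/5 - p)
d(M, O) = (M + O)**2
-252*d(m, n(-5)) - 376 = -252*(-19 + (-12/5 - 1*(-5)))**2 - 376 = -252*(-19 + (-12/5 + 5))**2 - 376 = -252*(-19 + 13/5)**2 - 376 = -252*(-82/5)**2 - 376 = -252*6724/25 - 376 = -1694448/25 - 376 = -1703848/25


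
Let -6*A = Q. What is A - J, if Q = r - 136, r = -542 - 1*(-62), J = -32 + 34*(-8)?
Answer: 1220/3 ≈ 406.67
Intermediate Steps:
J = -304 (J = -32 - 272 = -304)
r = -480 (r = -542 + 62 = -480)
Q = -616 (Q = -480 - 136 = -616)
A = 308/3 (A = -1/6*(-616) = 308/3 ≈ 102.67)
A - J = 308/3 - 1*(-304) = 308/3 + 304 = 1220/3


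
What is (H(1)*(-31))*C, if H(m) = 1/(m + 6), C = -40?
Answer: 1240/7 ≈ 177.14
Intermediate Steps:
H(m) = 1/(6 + m)
(H(1)*(-31))*C = (-31/(6 + 1))*(-40) = (-31/7)*(-40) = ((⅐)*(-31))*(-40) = -31/7*(-40) = 1240/7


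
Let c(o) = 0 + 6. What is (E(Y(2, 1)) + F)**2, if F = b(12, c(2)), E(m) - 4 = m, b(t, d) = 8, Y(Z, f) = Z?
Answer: 196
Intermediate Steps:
c(o) = 6
E(m) = 4 + m
F = 8
(E(Y(2, 1)) + F)**2 = ((4 + 2) + 8)**2 = (6 + 8)**2 = 14**2 = 196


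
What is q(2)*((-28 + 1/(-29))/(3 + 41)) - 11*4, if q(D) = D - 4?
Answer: -27259/638 ≈ -42.726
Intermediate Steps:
q(D) = -4 + D
q(2)*((-28 + 1/(-29))/(3 + 41)) - 11*4 = (-4 + 2)*((-28 + 1/(-29))/(3 + 41)) - 11*4 = -2*(-28 - 1/29)/44 - 44 = -(-1626)/(29*44) - 44 = -2*(-813/1276) - 44 = 813/638 - 44 = -27259/638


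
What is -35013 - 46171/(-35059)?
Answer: -1227474596/35059 ≈ -35012.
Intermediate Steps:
-35013 - 46171/(-35059) = -35013 - 46171*(-1/35059) = -35013 + 46171/35059 = -1227474596/35059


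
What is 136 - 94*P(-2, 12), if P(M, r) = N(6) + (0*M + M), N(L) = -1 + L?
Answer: -146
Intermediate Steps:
P(M, r) = 5 + M (P(M, r) = (-1 + 6) + (0*M + M) = 5 + (0 + M) = 5 + M)
136 - 94*P(-2, 12) = 136 - 94*(5 - 2) = 136 - 94*3 = 136 - 282 = -146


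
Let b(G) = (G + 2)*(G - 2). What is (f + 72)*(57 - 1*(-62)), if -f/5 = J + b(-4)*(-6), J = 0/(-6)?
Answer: 51408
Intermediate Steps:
b(G) = (-2 + G)*(2 + G) (b(G) = (2 + G)*(-2 + G) = (-2 + G)*(2 + G))
J = 0 (J = 0*(-1/6) = 0)
f = 360 (f = -5*(0 + (-4 + (-4)**2)*(-6)) = -5*(0 + (-4 + 16)*(-6)) = -5*(0 + 12*(-6)) = -5*(0 - 72) = -5*(-72) = 360)
(f + 72)*(57 - 1*(-62)) = (360 + 72)*(57 - 1*(-62)) = 432*(57 + 62) = 432*119 = 51408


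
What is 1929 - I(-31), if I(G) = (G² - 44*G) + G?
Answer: -365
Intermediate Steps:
I(G) = G² - 43*G
1929 - I(-31) = 1929 - (-31)*(-43 - 31) = 1929 - (-31)*(-74) = 1929 - 1*2294 = 1929 - 2294 = -365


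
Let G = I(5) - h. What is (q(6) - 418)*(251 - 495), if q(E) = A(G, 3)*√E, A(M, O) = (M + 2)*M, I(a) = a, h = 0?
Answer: 101992 - 8540*√6 ≈ 81073.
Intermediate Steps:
G = 5 (G = 5 - 1*0 = 5 + 0 = 5)
A(M, O) = M*(2 + M) (A(M, O) = (2 + M)*M = M*(2 + M))
q(E) = 35*√E (q(E) = (5*(2 + 5))*√E = (5*7)*√E = 35*√E)
(q(6) - 418)*(251 - 495) = (35*√6 - 418)*(251 - 495) = (-418 + 35*√6)*(-244) = 101992 - 8540*√6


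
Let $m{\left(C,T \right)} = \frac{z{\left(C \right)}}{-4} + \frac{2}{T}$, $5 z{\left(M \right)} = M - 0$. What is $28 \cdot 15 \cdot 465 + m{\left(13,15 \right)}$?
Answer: $\frac{11717969}{60} \approx 1.953 \cdot 10^{5}$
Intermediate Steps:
$z{\left(M \right)} = \frac{M}{5}$ ($z{\left(M \right)} = \frac{M - 0}{5} = \frac{M + 0}{5} = \frac{M}{5}$)
$m{\left(C,T \right)} = \frac{2}{T} - \frac{C}{20}$ ($m{\left(C,T \right)} = \frac{\frac{1}{5} C}{-4} + \frac{2}{T} = \frac{C}{5} \left(- \frac{1}{4}\right) + \frac{2}{T} = - \frac{C}{20} + \frac{2}{T} = \frac{2}{T} - \frac{C}{20}$)
$28 \cdot 15 \cdot 465 + m{\left(13,15 \right)} = 28 \cdot 15 \cdot 465 + \left(\frac{2}{15} - \frac{13}{20}\right) = 420 \cdot 465 + \left(2 \cdot \frac{1}{15} - \frac{13}{20}\right) = 195300 + \left(\frac{2}{15} - \frac{13}{20}\right) = 195300 - \frac{31}{60} = \frac{11717969}{60}$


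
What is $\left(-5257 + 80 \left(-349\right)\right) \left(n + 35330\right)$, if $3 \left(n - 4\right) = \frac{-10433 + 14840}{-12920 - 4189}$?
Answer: $- \frac{6685474455283}{5703} \approx -1.1723 \cdot 10^{9}$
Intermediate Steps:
$n = \frac{66967}{17109}$ ($n = 4 + \frac{\left(-10433 + 14840\right) \frac{1}{-12920 - 4189}}{3} = 4 + \frac{4407 \frac{1}{-17109}}{3} = 4 + \frac{4407 \left(- \frac{1}{17109}\right)}{3} = 4 + \frac{1}{3} \left(- \frac{1469}{5703}\right) = 4 - \frac{1469}{17109} = \frac{66967}{17109} \approx 3.9141$)
$\left(-5257 + 80 \left(-349\right)\right) \left(n + 35330\right) = \left(-5257 + 80 \left(-349\right)\right) \left(\frac{66967}{17109} + 35330\right) = \left(-5257 - 27920\right) \frac{604527937}{17109} = \left(-33177\right) \frac{604527937}{17109} = - \frac{6685474455283}{5703}$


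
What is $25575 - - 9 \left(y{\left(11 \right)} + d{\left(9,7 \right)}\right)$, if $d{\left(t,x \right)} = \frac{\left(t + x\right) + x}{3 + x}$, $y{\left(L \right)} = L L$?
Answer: $\frac{266847}{10} \approx 26685.0$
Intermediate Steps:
$y{\left(L \right)} = L^{2}$
$d{\left(t,x \right)} = \frac{t + 2 x}{3 + x}$
$25575 - - 9 \left(y{\left(11 \right)} + d{\left(9,7 \right)}\right) = 25575 - - 9 \left(11^{2} + \frac{9 + 2 \cdot 7}{3 + 7}\right) = 25575 - - 9 \left(121 + \frac{9 + 14}{10}\right) = 25575 - - 9 \left(121 + \frac{1}{10} \cdot 23\right) = 25575 - - 9 \left(121 + \frac{23}{10}\right) = 25575 - \left(-9\right) \frac{1233}{10} = 25575 - - \frac{11097}{10} = 25575 + \frac{11097}{10} = \frac{266847}{10}$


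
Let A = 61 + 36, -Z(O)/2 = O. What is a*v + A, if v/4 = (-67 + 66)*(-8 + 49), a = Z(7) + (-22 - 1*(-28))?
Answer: 1409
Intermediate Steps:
Z(O) = -2*O
A = 97
a = -8 (a = -2*7 + (-22 - 1*(-28)) = -14 + (-22 + 28) = -14 + 6 = -8)
v = -164 (v = 4*((-67 + 66)*(-8 + 49)) = 4*(-1*41) = 4*(-41) = -164)
a*v + A = -8*(-164) + 97 = 1312 + 97 = 1409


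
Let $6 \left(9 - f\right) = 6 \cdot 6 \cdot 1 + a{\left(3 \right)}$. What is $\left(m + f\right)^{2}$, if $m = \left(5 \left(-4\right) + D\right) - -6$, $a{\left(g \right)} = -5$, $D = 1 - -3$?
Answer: $\frac{1369}{36} \approx 38.028$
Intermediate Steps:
$D = 4$ ($D = 1 + 3 = 4$)
$m = -10$ ($m = \left(5 \left(-4\right) + 4\right) - -6 = \left(-20 + 4\right) + 6 = -16 + 6 = -10$)
$f = \frac{23}{6}$ ($f = 9 - \frac{6 \cdot 6 \cdot 1 - 5}{6} = 9 - \frac{36 \cdot 1 - 5}{6} = 9 - \frac{36 - 5}{6} = 9 - \frac{31}{6} = \frac{23}{6} \approx 3.8333$)
$\left(m + f\right)^{2} = \left(-10 + \frac{23}{6}\right)^{2} = \left(- \frac{37}{6}\right)^{2} = \frac{1369}{36}$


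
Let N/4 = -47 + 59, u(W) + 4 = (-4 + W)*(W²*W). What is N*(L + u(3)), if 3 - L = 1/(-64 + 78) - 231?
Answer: 68184/7 ≈ 9740.6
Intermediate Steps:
u(W) = -4 + W³*(-4 + W) (u(W) = -4 + (-4 + W)*(W²*W) = -4 + (-4 + W)*W³ = -4 + W³*(-4 + W))
N = 48 (N = 4*(-47 + 59) = 4*12 = 48)
L = 3275/14 (L = 3 - (1/(-64 + 78) - 231) = 3 - (1/14 - 231) = 3 - 1*(-3233/14) = 3 + 3233/14 = 3275/14 ≈ 233.93)
N*(L + u(3)) = 48*(3275/14 + (-4 + 3⁴ - 4*3³)) = 48*(3275/14 + (-4 + 81 - 4*27)) = 48*(3275/14 + (-4 + 81 - 108)) = 48*(3275/14 - 31) = 48*(2841/14) = 68184/7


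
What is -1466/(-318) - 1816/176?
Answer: -19967/3498 ≈ -5.7081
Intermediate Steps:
-1466/(-318) - 1816/176 = -1466*(-1/318) - 1816*1/176 = 733/159 - 227/22 = -19967/3498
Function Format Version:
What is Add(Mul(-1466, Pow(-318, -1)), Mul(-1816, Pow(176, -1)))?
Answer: Rational(-19967, 3498) ≈ -5.7081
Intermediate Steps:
Add(Mul(-1466, Pow(-318, -1)), Mul(-1816, Pow(176, -1))) = Add(Mul(-1466, Rational(-1, 318)), Mul(-1816, Rational(1, 176))) = Add(Rational(733, 159), Rational(-227, 22)) = Rational(-19967, 3498)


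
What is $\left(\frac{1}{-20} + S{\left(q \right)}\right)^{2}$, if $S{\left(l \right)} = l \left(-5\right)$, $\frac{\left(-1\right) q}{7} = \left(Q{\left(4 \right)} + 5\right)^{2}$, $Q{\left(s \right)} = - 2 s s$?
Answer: $\frac{260405069401}{400} \approx 6.5101 \cdot 10^{8}$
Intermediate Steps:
$Q{\left(s \right)} = - 2 s^{2}$
$q = -5103$ ($q = - 7 \left(- 2 \cdot 4^{2} + 5\right)^{2} = - 7 \left(\left(-2\right) 16 + 5\right)^{2} = - 7 \left(-32 + 5\right)^{2} = - 7 \left(-27\right)^{2} = \left(-7\right) 729 = -5103$)
$S{\left(l \right)} = - 5 l$
$\left(\frac{1}{-20} + S{\left(q \right)}\right)^{2} = \left(\frac{1}{-20} - -25515\right)^{2} = \left(- \frac{1}{20} + 25515\right)^{2} = \left(\frac{510299}{20}\right)^{2} = \frac{260405069401}{400}$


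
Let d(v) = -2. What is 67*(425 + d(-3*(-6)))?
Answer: 28341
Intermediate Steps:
67*(425 + d(-3*(-6))) = 67*(425 - 2) = 67*423 = 28341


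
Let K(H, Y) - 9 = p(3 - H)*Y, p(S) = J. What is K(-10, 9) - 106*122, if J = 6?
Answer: -12869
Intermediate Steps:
p(S) = 6
K(H, Y) = 9 + 6*Y
K(-10, 9) - 106*122 = (9 + 6*9) - 106*122 = (9 + 54) - 12932 = 63 - 12932 = -12869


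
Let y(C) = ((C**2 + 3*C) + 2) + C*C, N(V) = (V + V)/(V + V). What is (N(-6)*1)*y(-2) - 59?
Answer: -55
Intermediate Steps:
N(V) = 1 (N(V) = (2*V)/((2*V)) = (2*V)*(1/(2*V)) = 1)
y(C) = 2 + 2*C**2 + 3*C (y(C) = (2 + C**2 + 3*C) + C**2 = 2 + 2*C**2 + 3*C)
(N(-6)*1)*y(-2) - 59 = (1*1)*(2 + 2*(-2)**2 + 3*(-2)) - 59 = 1*(2 + 2*4 - 6) - 59 = 1*(2 + 8 - 6) - 59 = 1*4 - 59 = 4 - 59 = -55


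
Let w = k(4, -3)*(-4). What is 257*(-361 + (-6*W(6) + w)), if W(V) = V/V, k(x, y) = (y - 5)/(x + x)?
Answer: -93291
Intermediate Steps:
k(x, y) = (-5 + y)/(2*x) (k(x, y) = (-5 + y)/((2*x)) = (-5 + y)*(1/(2*x)) = (-5 + y)/(2*x))
w = 4 (w = ((½)*(-5 - 3)/4)*(-4) = ((½)*(¼)*(-8))*(-4) = -1*(-4) = 4)
W(V) = 1
257*(-361 + (-6*W(6) + w)) = 257*(-361 + (-6*1 + 4)) = 257*(-361 + (-6 + 4)) = 257*(-361 - 2) = 257*(-363) = -93291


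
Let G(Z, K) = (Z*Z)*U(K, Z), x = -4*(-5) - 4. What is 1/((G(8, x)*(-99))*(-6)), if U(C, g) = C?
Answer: 1/608256 ≈ 1.6440e-6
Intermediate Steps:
x = 16 (x = 20 - 4 = 16)
G(Z, K) = K*Z**2 (G(Z, K) = (Z*Z)*K = Z**2*K = K*Z**2)
1/((G(8, x)*(-99))*(-6)) = 1/(((16*8**2)*(-99))*(-6)) = 1/(((16*64)*(-99))*(-6)) = 1/((1024*(-99))*(-6)) = 1/(-101376*(-6)) = 1/608256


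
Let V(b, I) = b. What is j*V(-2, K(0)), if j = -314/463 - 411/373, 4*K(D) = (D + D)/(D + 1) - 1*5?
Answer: 614830/172699 ≈ 3.5601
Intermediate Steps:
K(D) = -5/4 + D/(2*(1 + D)) (K(D) = ((D + D)/(D + 1) - 1*5)/4 = ((2*D)/(1 + D) - 5)/4 = (2*D/(1 + D) - 5)/4 = (-5 + 2*D/(1 + D))/4 = -5/4 + D/(2*(1 + D)))
j = -307415/172699 (j = -314*1/463 - 411*1/373 = -314/463 - 411/373 = -307415/172699 ≈ -1.7801)
j*V(-2, K(0)) = -307415/172699*(-2) = 614830/172699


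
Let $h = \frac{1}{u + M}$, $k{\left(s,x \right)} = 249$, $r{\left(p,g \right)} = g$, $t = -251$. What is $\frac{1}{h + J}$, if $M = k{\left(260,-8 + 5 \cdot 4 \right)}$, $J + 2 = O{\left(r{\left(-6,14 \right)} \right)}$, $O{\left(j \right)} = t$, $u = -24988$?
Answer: $- \frac{24739}{6258968} \approx -0.0039526$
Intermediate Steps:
$O{\left(j \right)} = -251$
$J = -253$ ($J = -2 - 251 = -253$)
$M = 249$
$h = - \frac{1}{24739}$ ($h = \frac{1}{-24988 + 249} = \frac{1}{-24739} = - \frac{1}{24739} \approx -4.0422 \cdot 10^{-5}$)
$\frac{1}{h + J} = \frac{1}{- \frac{1}{24739} - 253} = \frac{1}{- \frac{6258968}{24739}} = - \frac{24739}{6258968}$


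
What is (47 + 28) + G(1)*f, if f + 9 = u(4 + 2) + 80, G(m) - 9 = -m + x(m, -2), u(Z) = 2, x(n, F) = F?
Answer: 513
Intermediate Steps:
G(m) = 7 - m (G(m) = 9 + (-m - 2) = 9 + (-2 - m) = 7 - m)
f = 73 (f = -9 + (2 + 80) = -9 + 82 = 73)
(47 + 28) + G(1)*f = (47 + 28) + (7 - 1*1)*73 = 75 + (7 - 1)*73 = 75 + 6*73 = 75 + 438 = 513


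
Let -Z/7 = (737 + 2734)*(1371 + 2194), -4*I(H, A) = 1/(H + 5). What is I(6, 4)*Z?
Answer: 86618805/44 ≈ 1.9686e+6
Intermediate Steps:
I(H, A) = -1/(4*(5 + H)) (I(H, A) = -1/(4*(H + 5)) = -1/(4*(5 + H)))
Z = -86618805 (Z = -7*(737 + 2734)*(1371 + 2194) = -24297*3565 = -7*12374115 = -86618805)
I(6, 4)*Z = -1/(20 + 4*6)*(-86618805) = -1/(20 + 24)*(-86618805) = -1/44*(-86618805) = 86618805/44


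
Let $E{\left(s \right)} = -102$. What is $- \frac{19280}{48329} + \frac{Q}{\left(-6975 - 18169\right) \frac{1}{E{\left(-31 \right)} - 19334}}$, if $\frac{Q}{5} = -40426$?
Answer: $- \frac{23733216297755}{151898047} \approx -1.5624 \cdot 10^{5}$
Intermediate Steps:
$Q = -202130$ ($Q = 5 \left(-40426\right) = -202130$)
$- \frac{19280}{48329} + \frac{Q}{\left(-6975 - 18169\right) \frac{1}{E{\left(-31 \right)} - 19334}} = - \frac{19280}{48329} - \frac{202130}{\left(-6975 - 18169\right) \frac{1}{-102 - 19334}} = \left(-19280\right) \frac{1}{48329} - \frac{202130}{\left(-25144\right) \frac{1}{-19436}} = - \frac{19280}{48329} - \frac{202130}{\left(-25144\right) \left(- \frac{1}{19436}\right)} = - \frac{19280}{48329} - \frac{202130}{\frac{6286}{4859}} = - \frac{19280}{48329} - \frac{491074835}{3143} = - \frac{23733216297755}{151898047}$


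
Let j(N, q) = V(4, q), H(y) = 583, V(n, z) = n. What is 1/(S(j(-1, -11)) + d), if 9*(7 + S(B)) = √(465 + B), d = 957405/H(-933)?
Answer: 45018819252/73614799159115 - 3059001*√469/73614799159115 ≈ 0.00061065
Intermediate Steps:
j(N, q) = 4
d = 957405/583 ≈ 1642.2
S(B) = -7 + √(465 + B)/9
1/(S(j(-1, -11)) + d) = 1/((-7 + √(465 + 4)/9) + 957405/583) = 1/((-7 + √469/9) + 957405/583) = 1/(953324/583 + √469/9)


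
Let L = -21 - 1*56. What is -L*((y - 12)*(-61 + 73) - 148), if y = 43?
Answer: 17248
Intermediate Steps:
L = -77 (L = -21 - 56 = -77)
-L*((y - 12)*(-61 + 73) - 148) = -(-77)*((43 - 12)*(-61 + 73) - 148) = -(-77)*(31*12 - 148) = -(-77)*(372 - 148) = -(-77)*224 = -1*(-17248) = 17248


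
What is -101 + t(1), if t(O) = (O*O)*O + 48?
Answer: -52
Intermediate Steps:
t(O) = 48 + O**3 (t(O) = O**2*O + 48 = O**3 + 48 = 48 + O**3)
-101 + t(1) = -101 + (48 + 1**3) = -101 + (48 + 1) = -101 + 49 = -52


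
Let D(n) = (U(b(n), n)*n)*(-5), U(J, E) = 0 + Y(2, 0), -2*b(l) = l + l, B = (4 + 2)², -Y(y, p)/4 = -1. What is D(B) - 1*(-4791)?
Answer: 4071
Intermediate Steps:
Y(y, p) = 4 (Y(y, p) = -4*(-1) = 4)
B = 36 (B = 6² = 36)
b(l) = -l (b(l) = -(l + l)/2 = -l)
U(J, E) = 4 (U(J, E) = 0 + 4 = 4)
D(n) = -20*n (D(n) = (4*n)*(-5) = -20*n)
D(B) - 1*(-4791) = -20*36 - 1*(-4791) = -720 + 4791 = 4071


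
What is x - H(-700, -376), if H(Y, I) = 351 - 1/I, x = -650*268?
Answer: -65631177/376 ≈ -1.7455e+5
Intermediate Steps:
x = -174200
x - H(-700, -376) = -174200 - (351 - 1/(-376)) = -174200 - (351 - 1*(-1/376)) = -174200 - (351 + 1/376) = -174200 - 1*131977/376 = -174200 - 131977/376 = -65631177/376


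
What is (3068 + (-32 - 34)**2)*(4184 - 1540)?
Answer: 19629056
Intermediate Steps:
(3068 + (-32 - 34)**2)*(4184 - 1540) = (3068 + (-66)**2)*2644 = (3068 + 4356)*2644 = 7424*2644 = 19629056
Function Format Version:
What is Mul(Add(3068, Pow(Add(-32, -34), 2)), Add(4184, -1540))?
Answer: 19629056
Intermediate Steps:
Mul(Add(3068, Pow(Add(-32, -34), 2)), Add(4184, -1540)) = Mul(Add(3068, Pow(-66, 2)), 2644) = Mul(Add(3068, 4356), 2644) = Mul(7424, 2644) = 19629056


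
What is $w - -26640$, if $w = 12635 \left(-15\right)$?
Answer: $-162885$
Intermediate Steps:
$w = -189525$
$w - -26640 = -189525 - -26640 = -189525 + 26640 = -162885$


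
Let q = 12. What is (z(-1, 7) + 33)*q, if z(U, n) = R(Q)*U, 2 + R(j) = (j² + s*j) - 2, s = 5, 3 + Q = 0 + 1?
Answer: 516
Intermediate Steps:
Q = -2 (Q = -3 + (0 + 1) = -3 + 1 = -2)
R(j) = -4 + j² + 5*j (R(j) = -2 + ((j² + 5*j) - 2) = -2 + (-2 + j² + 5*j) = -4 + j² + 5*j)
z(U, n) = -10*U (z(U, n) = (-4 + (-2)² + 5*(-2))*U = (-4 + 4 - 10)*U = -10*U)
(z(-1, 7) + 33)*q = (-10*(-1) + 33)*12 = (10 + 33)*12 = 43*12 = 516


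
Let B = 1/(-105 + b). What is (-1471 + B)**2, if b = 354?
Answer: 134159573284/62001 ≈ 2.1638e+6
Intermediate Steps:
B = 1/249 (B = 1/(-105 + 354) = 1/249 ≈ 0.0040161)
(-1471 + B)**2 = (-1471 + 1/249)**2 = (-366278/249)**2 = 134159573284/62001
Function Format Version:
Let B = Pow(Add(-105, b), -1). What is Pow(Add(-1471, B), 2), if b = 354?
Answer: Rational(134159573284, 62001) ≈ 2.1638e+6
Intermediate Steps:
B = Rational(1, 249) (B = Pow(Add(-105, 354), -1) = Pow(249, -1) = Rational(1, 249) ≈ 0.0040161)
Pow(Add(-1471, B), 2) = Pow(Add(-1471, Rational(1, 249)), 2) = Pow(Rational(-366278, 249), 2) = Rational(134159573284, 62001)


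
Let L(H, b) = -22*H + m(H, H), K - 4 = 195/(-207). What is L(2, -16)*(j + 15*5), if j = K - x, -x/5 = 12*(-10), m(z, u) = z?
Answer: 504196/23 ≈ 21922.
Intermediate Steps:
K = 211/69 (K = 4 + 195/(-207) = 4 + 195*(-1/207) = 4 - 65/69 = 211/69 ≈ 3.0580)
x = 600 (x = -60*(-10) = -5*(-120) = 600)
L(H, b) = -21*H (L(H, b) = -22*H + H = -21*H)
j = -41189/69 (j = 211/69 - 1*600 = 211/69 - 600 = -41189/69 ≈ -596.94)
L(2, -16)*(j + 15*5) = (-21*2)*(-41189/69 + 15*5) = -42*(-41189/69 + 75) = -42*(-36014/69) = 504196/23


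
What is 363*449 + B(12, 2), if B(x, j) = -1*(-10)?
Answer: 162997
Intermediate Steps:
B(x, j) = 10
363*449 + B(12, 2) = 363*449 + 10 = 162987 + 10 = 162997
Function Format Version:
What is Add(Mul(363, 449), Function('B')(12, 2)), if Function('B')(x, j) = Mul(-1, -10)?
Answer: 162997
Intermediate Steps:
Function('B')(x, j) = 10
Add(Mul(363, 449), Function('B')(12, 2)) = Add(Mul(363, 449), 10) = Add(162987, 10) = 162997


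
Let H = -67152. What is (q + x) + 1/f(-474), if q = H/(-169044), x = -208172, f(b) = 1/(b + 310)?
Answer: -2934823636/14087 ≈ -2.0834e+5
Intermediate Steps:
f(b) = 1/(310 + b)
q = 5596/14087 (q = -67152/(-169044) = -67152*(-1/169044) = 5596/14087 ≈ 0.39725)
(q + x) + 1/f(-474) = (5596/14087 - 208172) + 1/(1/(310 - 474)) = -2932513368/14087 + 1/(1/(-164)) = -2932513368/14087 + 1/(-1/164) = -2932513368/14087 - 164 = -2934823636/14087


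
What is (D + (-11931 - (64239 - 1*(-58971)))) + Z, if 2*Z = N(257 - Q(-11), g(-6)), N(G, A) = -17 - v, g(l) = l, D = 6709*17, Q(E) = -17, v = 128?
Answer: -42321/2 ≈ -21161.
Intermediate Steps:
D = 114053
N(G, A) = -145 (N(G, A) = -17 - 1*128 = -17 - 128 = -145)
Z = -145/2 (Z = (1/2)*(-145) = -145/2 ≈ -72.500)
(D + (-11931 - (64239 - 1*(-58971)))) + Z = (114053 + (-11931 - (64239 - 1*(-58971)))) - 145/2 = (114053 + (-11931 - (64239 + 58971))) - 145/2 = (114053 + (-11931 - 1*123210)) - 145/2 = (114053 + (-11931 - 123210)) - 145/2 = (114053 - 135141) - 145/2 = -21088 - 145/2 = -42321/2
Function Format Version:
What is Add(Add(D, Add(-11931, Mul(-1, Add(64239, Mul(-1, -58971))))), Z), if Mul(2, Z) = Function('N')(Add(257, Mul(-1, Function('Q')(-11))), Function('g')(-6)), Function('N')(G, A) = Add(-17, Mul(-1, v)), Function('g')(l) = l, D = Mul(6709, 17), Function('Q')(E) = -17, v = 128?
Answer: Rational(-42321, 2) ≈ -21161.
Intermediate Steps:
D = 114053
Function('N')(G, A) = -145 (Function('N')(G, A) = Add(-17, Mul(-1, 128)) = Add(-17, -128) = -145)
Z = Rational(-145, 2) (Z = Mul(Rational(1, 2), -145) = Rational(-145, 2) ≈ -72.500)
Add(Add(D, Add(-11931, Mul(-1, Add(64239, Mul(-1, -58971))))), Z) = Add(Add(114053, Add(-11931, Mul(-1, Add(64239, Mul(-1, -58971))))), Rational(-145, 2)) = Add(Add(114053, Add(-11931, Mul(-1, Add(64239, 58971)))), Rational(-145, 2)) = Add(Add(114053, Add(-11931, Mul(-1, 123210))), Rational(-145, 2)) = Add(Add(114053, Add(-11931, -123210)), Rational(-145, 2)) = Add(Add(114053, -135141), Rational(-145, 2)) = Add(-21088, Rational(-145, 2)) = Rational(-42321, 2)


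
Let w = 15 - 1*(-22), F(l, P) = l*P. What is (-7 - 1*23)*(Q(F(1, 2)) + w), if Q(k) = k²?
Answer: -1230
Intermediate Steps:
F(l, P) = P*l
w = 37 (w = 15 + 22 = 37)
(-7 - 1*23)*(Q(F(1, 2)) + w) = (-7 - 1*23)*((2*1)² + 37) = (-7 - 23)*(2² + 37) = -30*(4 + 37) = -30*41 = -1230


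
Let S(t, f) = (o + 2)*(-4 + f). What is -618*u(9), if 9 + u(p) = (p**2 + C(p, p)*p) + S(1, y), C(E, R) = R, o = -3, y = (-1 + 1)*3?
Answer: -97026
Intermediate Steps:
y = 0 (y = 0*3 = 0)
S(t, f) = 4 - f (S(t, f) = (-3 + 2)*(-4 + f) = -(-4 + f) = 4 - f)
u(p) = -5 + 2*p**2 (u(p) = -9 + ((p**2 + p*p) + (4 - 1*0)) = -9 + ((p**2 + p**2) + (4 + 0)) = -9 + (2*p**2 + 4) = -9 + (4 + 2*p**2) = -5 + 2*p**2)
-618*u(9) = -618*(-5 + 2*9**2) = -618*(-5 + 2*81) = -618*(-5 + 162) = -618*157 = -97026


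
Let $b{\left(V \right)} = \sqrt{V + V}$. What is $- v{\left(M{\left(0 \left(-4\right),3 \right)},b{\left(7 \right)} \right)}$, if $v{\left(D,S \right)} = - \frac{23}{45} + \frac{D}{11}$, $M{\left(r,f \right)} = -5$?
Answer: $\frac{478}{495} \approx 0.96566$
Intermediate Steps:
$b{\left(V \right)} = \sqrt{2} \sqrt{V}$ ($b{\left(V \right)} = \sqrt{2 V} = \sqrt{2} \sqrt{V}$)
$v{\left(D,S \right)} = - \frac{23}{45} + \frac{D}{11}$ ($v{\left(D,S \right)} = \left(-23\right) \frac{1}{45} + D \frac{1}{11} = - \frac{23}{45} + \frac{D}{11}$)
$- v{\left(M{\left(0 \left(-4\right),3 \right)},b{\left(7 \right)} \right)} = - (- \frac{23}{45} + \frac{1}{11} \left(-5\right)) = - (- \frac{23}{45} - \frac{5}{11}) = \left(-1\right) \left(- \frac{478}{495}\right) = \frac{478}{495}$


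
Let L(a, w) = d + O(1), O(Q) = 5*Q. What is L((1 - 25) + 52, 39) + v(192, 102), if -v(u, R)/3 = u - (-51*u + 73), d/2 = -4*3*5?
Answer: -29848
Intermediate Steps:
d = -120 (d = 2*(-4*3*5) = 2*(-12*5) = 2*(-60) = -120)
L(a, w) = -115 (L(a, w) = -120 + 5*1 = -120 + 5 = -115)
v(u, R) = 219 - 156*u (v(u, R) = -3*(u - (-51*u + 73)) = -3*(u - (73 - 51*u)) = -3*(u + (-73 + 51*u)) = -3*(-73 + 52*u) = 219 - 156*u)
L((1 - 25) + 52, 39) + v(192, 102) = -115 + (219 - 156*192) = -115 + (219 - 29952) = -115 - 29733 = -29848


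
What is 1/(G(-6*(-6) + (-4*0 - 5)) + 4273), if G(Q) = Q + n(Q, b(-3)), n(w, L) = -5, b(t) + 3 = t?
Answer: 1/4299 ≈ 0.00023261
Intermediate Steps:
b(t) = -3 + t
G(Q) = -5 + Q (G(Q) = Q - 5 = -5 + Q)
1/(G(-6*(-6) + (-4*0 - 5)) + 4273) = 1/((-5 + (-6*(-6) + (-4*0 - 5))) + 4273) = 1/((-5 + (36 + (0 - 5))) + 4273) = 1/((-5 + (36 - 5)) + 4273) = 1/((-5 + 31) + 4273) = 1/(26 + 4273) = 1/4299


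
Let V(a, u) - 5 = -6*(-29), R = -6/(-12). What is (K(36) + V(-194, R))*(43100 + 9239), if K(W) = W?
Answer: 11252885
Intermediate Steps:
R = ½ (R = -1/12*(-6) = ½ ≈ 0.50000)
V(a, u) = 179 (V(a, u) = 5 - 6*(-29) = 5 + 174 = 179)
(K(36) + V(-194, R))*(43100 + 9239) = (36 + 179)*(43100 + 9239) = 215*52339 = 11252885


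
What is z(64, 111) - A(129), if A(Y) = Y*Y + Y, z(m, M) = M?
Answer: -16659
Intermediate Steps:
A(Y) = Y + Y**2 (A(Y) = Y**2 + Y = Y + Y**2)
z(64, 111) - A(129) = 111 - 129*(1 + 129) = 111 - 129*130 = 111 - 1*16770 = 111 - 16770 = -16659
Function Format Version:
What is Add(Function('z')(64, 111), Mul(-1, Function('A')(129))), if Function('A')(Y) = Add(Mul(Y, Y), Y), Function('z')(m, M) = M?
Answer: -16659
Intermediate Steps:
Function('A')(Y) = Add(Y, Pow(Y, 2)) (Function('A')(Y) = Add(Pow(Y, 2), Y) = Add(Y, Pow(Y, 2)))
Add(Function('z')(64, 111), Mul(-1, Function('A')(129))) = Add(111, Mul(-1, Mul(129, Add(1, 129)))) = Add(111, Mul(-1, Mul(129, 130))) = Add(111, Mul(-1, 16770)) = Add(111, -16770) = -16659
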